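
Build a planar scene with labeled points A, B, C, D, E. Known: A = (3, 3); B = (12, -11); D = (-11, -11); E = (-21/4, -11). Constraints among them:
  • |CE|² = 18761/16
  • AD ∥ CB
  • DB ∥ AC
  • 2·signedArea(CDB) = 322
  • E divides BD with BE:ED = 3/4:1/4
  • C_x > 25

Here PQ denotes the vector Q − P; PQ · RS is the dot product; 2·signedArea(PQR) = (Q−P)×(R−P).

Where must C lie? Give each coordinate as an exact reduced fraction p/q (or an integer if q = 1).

1. C_x = 26  [AD ∥ CB ∩ DB ∥ AC]
2. C_y = 3  [AD ∥ CB ∩ DB ∥ AC]
   → C = (26, 3)

C = (26, 3)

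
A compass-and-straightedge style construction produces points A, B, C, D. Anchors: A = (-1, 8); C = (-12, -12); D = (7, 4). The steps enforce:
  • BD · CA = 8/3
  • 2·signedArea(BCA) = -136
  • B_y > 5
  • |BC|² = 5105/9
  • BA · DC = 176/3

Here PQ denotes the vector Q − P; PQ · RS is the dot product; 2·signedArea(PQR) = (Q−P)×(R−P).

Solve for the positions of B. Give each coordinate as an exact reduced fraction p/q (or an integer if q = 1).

1. B_x = 13/3  [BD · CA = 8/3 ∩ 2·signedArea(BCA) = -136]
2. B_y = 16/3  [BD · CA = 8/3 ∩ 2·signedArea(BCA) = -136]
   → B = (13/3, 16/3)

B = (13/3, 16/3)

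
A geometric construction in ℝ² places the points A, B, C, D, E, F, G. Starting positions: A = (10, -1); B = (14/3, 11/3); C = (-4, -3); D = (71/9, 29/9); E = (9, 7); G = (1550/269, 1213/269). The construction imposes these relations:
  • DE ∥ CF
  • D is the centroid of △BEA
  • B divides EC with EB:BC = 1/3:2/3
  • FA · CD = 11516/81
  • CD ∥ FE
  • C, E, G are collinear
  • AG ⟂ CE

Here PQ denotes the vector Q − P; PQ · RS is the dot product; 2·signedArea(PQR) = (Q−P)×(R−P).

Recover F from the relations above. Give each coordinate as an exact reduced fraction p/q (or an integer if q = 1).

1. F_x = -26/9  [CD ∥ FE ∩ DE ∥ CF]
2. F_y = 7/9  [CD ∥ FE ∩ DE ∥ CF]
   → F = (-26/9, 7/9)

F = (-26/9, 7/9)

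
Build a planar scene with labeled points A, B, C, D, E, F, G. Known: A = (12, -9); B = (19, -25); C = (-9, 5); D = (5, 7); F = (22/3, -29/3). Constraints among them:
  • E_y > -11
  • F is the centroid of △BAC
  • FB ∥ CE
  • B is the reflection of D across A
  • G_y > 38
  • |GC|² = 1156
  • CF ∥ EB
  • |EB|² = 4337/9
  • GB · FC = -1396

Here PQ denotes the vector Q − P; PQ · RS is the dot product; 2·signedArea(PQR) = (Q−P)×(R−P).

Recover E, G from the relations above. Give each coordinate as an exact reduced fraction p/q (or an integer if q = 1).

1. E_x = 8/3  [CF ∥ EB ∩ FB ∥ CE]
2. E_y = -31/3  [CF ∥ EB ∩ FB ∥ CE]
   → E = (8/3, -31/3)
3. G_x = -9  [line 49/3·x + -44/3·y + 719 = 0 ∩ |GC|² = 1156]
4. G_y = 39  [line 49/3·x + -44/3·y + 719 = 0 ∩ |GC|² = 1156]
   → G = (-9, 39)

E = (8/3, -31/3)
G = (-9, 39)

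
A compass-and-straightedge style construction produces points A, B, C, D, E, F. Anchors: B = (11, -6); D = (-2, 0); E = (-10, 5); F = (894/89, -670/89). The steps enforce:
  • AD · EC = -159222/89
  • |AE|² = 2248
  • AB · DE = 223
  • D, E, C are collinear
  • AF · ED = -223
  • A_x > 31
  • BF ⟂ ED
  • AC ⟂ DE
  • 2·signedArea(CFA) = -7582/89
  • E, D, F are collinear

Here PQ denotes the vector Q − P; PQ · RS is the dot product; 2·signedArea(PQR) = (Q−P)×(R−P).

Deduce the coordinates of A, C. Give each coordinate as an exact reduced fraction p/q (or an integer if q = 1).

A = (32, -17)
C = (2678/89, -1785/89)

1. A_x = 32  [line -8·x + 5·y + 341 = 0 ∩ |AE|² = 2248]
2. A_y = -17  [line -8·x + 5·y + 341 = 0 ∩ |AE|² = 2248]
   → A = (32, -17)
3. C_x = 2678/89  [AD · EC = -159222/89 ∩ D, E, C are collinear]
4. C_y = -1785/89  [AD · EC = -159222/89 ∩ D, E, C are collinear]
   → C = (2678/89, -1785/89)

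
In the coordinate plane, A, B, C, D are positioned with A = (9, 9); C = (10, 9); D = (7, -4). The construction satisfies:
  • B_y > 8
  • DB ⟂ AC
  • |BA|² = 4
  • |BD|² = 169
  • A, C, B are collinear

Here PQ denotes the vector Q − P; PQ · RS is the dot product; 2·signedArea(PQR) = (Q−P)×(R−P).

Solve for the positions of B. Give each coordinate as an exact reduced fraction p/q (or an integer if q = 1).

1. B_x = 7  [A, C, B are collinear ∩ DB ⟂ AC]
2. B_y = 9  [A, C, B are collinear ∩ DB ⟂ AC]
   → B = (7, 9)

B = (7, 9)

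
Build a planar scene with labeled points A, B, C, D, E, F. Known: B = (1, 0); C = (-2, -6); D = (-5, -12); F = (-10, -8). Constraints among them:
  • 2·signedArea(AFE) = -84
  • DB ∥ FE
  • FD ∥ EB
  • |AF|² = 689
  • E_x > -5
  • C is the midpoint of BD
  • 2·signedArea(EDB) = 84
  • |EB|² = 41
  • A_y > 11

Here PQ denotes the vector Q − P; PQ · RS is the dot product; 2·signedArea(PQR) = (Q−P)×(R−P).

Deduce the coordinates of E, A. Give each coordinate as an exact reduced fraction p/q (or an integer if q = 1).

A = (7, 12)
E = (-4, 4)

1. E_x = -4  [FD ∥ EB ∩ DB ∥ FE]
2. E_y = 4  [FD ∥ EB ∩ DB ∥ FE]
   → E = (-4, 4)
3. A_x = 7  [line -12·x + 6·y + 12 = 0 ∩ |AF|² = 689]
4. A_y = 12  [line -12·x + 6·y + 12 = 0 ∩ |AF|² = 689]
   → A = (7, 12)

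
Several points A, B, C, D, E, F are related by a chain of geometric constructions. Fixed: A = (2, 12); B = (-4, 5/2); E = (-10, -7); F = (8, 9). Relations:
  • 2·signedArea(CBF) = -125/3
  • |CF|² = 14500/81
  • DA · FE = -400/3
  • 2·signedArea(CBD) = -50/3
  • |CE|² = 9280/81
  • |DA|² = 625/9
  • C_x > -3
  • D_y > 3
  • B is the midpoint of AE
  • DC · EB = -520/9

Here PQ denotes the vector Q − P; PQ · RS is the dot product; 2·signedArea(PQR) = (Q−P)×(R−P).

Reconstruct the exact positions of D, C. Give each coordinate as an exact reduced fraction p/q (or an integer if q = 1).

C = (-2, 1/9)
D = (2, 11/3)

1. C_x = -2  [line -13/2·x + 12·y + -43/3 = 0 ∩ |CE|² = 9280/81]
2. C_y = 1/9  [line -13/2·x + 12·y + -43/3 = 0 ∩ |CE|² = 9280/81]
   → C = (-2, 1/9)
3. D_x = 2  [DC · EB = -520/9 ∩ DA · FE = -400/3]
4. D_y = 11/3  [DC · EB = -520/9 ∩ DA · FE = -400/3]
   → D = (2, 11/3)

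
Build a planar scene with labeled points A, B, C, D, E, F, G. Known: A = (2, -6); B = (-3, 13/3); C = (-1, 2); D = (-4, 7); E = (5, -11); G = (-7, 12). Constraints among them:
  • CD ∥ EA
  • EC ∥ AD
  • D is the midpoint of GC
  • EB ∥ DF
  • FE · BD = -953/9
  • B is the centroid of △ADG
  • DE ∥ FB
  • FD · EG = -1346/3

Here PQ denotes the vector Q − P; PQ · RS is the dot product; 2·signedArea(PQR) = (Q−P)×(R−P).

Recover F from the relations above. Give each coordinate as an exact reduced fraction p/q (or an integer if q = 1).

1. F_x = -12  [DE ∥ FB ∩ EB ∥ DF]
2. F_y = 67/3  [DE ∥ FB ∩ EB ∥ DF]
   → F = (-12, 67/3)

F = (-12, 67/3)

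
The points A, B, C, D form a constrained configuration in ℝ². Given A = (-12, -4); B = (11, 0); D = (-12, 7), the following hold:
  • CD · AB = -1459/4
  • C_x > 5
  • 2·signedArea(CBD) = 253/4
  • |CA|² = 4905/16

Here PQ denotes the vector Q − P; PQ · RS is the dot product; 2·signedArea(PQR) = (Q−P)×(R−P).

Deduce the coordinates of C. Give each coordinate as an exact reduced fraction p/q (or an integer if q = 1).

C = (21/4, -1)

1. C_x = 21/4  [2·signedArea(CBD) = 253/4 ∩ CD · AB = -1459/4]
2. C_y = -1  [2·signedArea(CBD) = 253/4 ∩ CD · AB = -1459/4]
   → C = (21/4, -1)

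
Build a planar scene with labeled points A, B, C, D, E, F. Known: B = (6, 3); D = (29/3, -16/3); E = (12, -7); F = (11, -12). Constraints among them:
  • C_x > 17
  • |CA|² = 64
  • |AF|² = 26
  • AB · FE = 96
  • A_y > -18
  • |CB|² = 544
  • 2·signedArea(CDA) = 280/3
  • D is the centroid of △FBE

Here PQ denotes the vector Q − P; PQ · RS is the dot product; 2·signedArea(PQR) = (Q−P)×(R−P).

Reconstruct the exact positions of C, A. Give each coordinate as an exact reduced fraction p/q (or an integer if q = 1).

1. A_x = 10  [line -1·x + -5·y + -75 = 0 ∩ |AF|² = 26]
2. A_y = -17  [line -1·x + -5·y + -75 = 0 ∩ |AF|² = 26]
   → A = (10, -17)
3. C_x = 18  [line 35/3·x + 1/3·y + -613/3 = 0 ∩ |CB|² = 544]
4. C_y = -17  [line 35/3·x + 1/3·y + -613/3 = 0 ∩ |CB|² = 544]
   → C = (18, -17)

A = (10, -17)
C = (18, -17)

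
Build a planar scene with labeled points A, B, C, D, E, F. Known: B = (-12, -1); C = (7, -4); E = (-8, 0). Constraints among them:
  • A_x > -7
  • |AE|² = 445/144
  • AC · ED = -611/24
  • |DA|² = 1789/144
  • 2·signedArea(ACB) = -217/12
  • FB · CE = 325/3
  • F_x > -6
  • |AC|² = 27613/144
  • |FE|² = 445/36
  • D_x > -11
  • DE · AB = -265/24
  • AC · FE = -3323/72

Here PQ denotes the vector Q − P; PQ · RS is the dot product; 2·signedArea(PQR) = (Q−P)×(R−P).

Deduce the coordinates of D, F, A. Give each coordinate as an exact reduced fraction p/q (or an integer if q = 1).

1. A_x = -13/2  [line -3·x + -19·y + -443/12 = 0 ∩ |AE|² = 445/144]
2. A_y = -11/12  [line -3·x + -19·y + -443/12 = 0 ∩ |AE|² = 445/144]
   → A = (-13/2, -11/12)
3. D_x = -10  [DE · AB = -265/24 ∩ AC · ED = -611/24]
4. D_y = -1/2  [DE · AB = -265/24 ∩ AC · ED = -611/24]
   → D = (-10, -1/2)
5. F_x = -5  [FB · CE = 325/3 ∩ AC · FE = -3323/72]
6. F_y = -11/6  [FB · CE = 325/3 ∩ AC · FE = -3323/72]
   → F = (-5, -11/6)

A = (-13/2, -11/12)
D = (-10, -1/2)
F = (-5, -11/6)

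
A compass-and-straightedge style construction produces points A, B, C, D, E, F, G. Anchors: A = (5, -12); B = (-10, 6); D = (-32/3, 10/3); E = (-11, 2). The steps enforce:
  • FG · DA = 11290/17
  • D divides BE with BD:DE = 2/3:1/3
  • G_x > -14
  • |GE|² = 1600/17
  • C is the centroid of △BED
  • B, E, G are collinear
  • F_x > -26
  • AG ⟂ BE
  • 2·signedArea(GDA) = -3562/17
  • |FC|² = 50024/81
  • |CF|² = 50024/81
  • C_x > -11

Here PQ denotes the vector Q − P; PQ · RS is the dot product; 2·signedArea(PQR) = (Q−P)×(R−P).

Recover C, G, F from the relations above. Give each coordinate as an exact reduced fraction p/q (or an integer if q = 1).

1. C_x = -95/9  [C is the centroid of △BED]
2. C_y = 34/9  [C is the centroid of △BED]
   → C = (-95/9, 34/9)
3. G_x = -227/17  [B, E, G are collinear ∩ AG ⟂ BE]
4. G_y = -126/17  [B, E, G are collinear ∩ AG ⟂ BE]
   → G = (-227/17, -126/17)
5. F_x = -25  [line -47/3·x + 46/3·y + -2279/3 = 0 ∩ |FC|² = 50024/81]
6. F_y = 24  [line -47/3·x + 46/3·y + -2279/3 = 0 ∩ |FC|² = 50024/81]
   → F = (-25, 24)

C = (-95/9, 34/9)
F = (-25, 24)
G = (-227/17, -126/17)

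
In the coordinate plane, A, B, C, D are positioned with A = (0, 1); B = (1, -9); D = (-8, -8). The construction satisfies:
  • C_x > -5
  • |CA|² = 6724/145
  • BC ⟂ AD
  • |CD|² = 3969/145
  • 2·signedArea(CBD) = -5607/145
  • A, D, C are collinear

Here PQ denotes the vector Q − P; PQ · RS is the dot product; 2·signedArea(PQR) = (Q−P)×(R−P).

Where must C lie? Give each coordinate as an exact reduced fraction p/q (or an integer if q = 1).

1. C_x = -656/145  [A, D, C are collinear ∩ BC ⟂ AD]
2. C_y = -593/145  [A, D, C are collinear ∩ BC ⟂ AD]
   → C = (-656/145, -593/145)

C = (-656/145, -593/145)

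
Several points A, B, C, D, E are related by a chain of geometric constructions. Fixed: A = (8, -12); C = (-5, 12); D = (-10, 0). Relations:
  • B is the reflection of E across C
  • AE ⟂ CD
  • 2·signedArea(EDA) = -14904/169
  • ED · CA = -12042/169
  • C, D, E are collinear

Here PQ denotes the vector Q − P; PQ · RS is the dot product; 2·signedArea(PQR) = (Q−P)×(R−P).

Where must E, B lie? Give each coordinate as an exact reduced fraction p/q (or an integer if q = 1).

1. E_x = -1960/169  [C, D, E are collinear ∩ AE ⟂ CD]
2. E_y = -648/169  [C, D, E are collinear ∩ AE ⟂ CD]
   → E = (-1960/169, -648/169)
3. B_x = 270/169  [B is the reflection of E across C]
4. B_y = 4704/169  [B is the reflection of E across C]
   → B = (270/169, 4704/169)

B = (270/169, 4704/169)
E = (-1960/169, -648/169)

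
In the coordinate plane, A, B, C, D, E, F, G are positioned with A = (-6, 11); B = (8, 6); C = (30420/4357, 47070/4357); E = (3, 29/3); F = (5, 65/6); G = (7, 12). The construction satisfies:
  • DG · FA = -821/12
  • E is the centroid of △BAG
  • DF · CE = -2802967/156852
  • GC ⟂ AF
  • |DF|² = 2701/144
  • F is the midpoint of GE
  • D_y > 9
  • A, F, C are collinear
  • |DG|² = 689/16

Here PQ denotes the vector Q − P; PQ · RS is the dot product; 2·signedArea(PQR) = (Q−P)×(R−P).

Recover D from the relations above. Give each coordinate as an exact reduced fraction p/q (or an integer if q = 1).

1. D_x = 3/4  [DG · FA = -821/12 ∩ DF · CE = -2802967/156852]
2. D_y = 10  [DG · FA = -821/12 ∩ DF · CE = -2802967/156852]
   → D = (3/4, 10)

D = (3/4, 10)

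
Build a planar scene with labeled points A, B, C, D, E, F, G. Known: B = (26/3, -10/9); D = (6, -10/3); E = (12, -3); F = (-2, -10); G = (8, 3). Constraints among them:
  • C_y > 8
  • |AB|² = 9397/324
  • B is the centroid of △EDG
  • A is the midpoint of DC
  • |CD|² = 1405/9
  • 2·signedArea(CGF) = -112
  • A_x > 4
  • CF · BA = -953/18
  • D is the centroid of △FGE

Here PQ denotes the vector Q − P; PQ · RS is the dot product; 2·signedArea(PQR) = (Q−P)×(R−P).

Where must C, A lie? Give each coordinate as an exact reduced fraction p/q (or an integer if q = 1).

A = (5, 17/6)
C = (4, 9)

1. C_x = 4  [line 13·x + -10·y + 38 = 0 ∩ |CD|² = 1405/9]
2. C_y = 9  [line 13·x + -10·y + 38 = 0 ∩ |CD|² = 1405/9]
   → C = (4, 9)
3. A_x = 5  [A is the midpoint of DC]
4. A_y = 17/6  [A is the midpoint of DC]
   → A = (5, 17/6)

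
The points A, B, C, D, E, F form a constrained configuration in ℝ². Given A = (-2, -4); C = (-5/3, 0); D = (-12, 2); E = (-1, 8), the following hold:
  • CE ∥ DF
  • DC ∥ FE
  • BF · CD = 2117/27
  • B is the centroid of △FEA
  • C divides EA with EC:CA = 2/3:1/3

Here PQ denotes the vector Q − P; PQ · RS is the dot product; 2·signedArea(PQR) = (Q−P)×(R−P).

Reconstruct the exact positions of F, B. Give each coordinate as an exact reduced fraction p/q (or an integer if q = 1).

1. F_x = -34/3  [DC ∥ FE ∩ CE ∥ DF]
2. F_y = 10  [DC ∥ FE ∩ CE ∥ DF]
   → F = (-34/3, 10)
3. B_x = -43/9  [B is the centroid of △FEA]
4. B_y = 14/3  [B is the centroid of △FEA]
   → B = (-43/9, 14/3)

B = (-43/9, 14/3)
F = (-34/3, 10)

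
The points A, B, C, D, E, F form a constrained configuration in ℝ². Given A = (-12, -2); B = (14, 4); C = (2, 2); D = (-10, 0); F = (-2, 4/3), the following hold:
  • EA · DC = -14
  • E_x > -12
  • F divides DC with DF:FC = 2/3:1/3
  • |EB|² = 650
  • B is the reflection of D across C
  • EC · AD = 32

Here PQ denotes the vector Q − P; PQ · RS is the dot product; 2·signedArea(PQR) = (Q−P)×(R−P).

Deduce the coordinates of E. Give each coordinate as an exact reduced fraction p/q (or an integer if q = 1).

1. E_x = -11  [EA · DC = -14 ∩ EC · AD = 32]
2. E_y = -1  [EA · DC = -14 ∩ EC · AD = 32]
   → E = (-11, -1)

E = (-11, -1)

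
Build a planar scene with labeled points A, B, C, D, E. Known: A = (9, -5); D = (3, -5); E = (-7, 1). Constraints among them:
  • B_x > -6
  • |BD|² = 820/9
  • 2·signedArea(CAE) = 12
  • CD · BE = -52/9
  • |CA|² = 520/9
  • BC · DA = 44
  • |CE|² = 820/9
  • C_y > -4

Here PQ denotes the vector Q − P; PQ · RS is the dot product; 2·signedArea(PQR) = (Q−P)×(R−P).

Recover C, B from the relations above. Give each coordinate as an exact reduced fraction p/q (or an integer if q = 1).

1. C_x = 5/3  [line -6·x + -16·y + -38 = 0 ∩ |CA|² = 520/9]
2. C_y = -3  [line -6·x + -16·y + -38 = 0 ∩ |CA|² = 520/9]
   → C = (5/3, -3)
3. B_x = -17/3  [CD · BE = -52/9 ∩ BC · DA = 44]
4. B_y = -1  [CD · BE = -52/9 ∩ BC · DA = 44]
   → B = (-17/3, -1)

B = (-17/3, -1)
C = (5/3, -3)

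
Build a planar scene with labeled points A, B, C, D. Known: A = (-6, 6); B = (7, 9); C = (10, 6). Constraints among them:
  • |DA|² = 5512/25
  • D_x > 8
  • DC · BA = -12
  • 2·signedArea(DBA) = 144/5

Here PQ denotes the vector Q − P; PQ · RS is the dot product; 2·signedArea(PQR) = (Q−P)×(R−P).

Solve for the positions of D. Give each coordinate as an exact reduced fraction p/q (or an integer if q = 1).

D = (44/5, 36/5)

1. D_x = 44/5  [DC · BA = -12 ∩ 2·signedArea(DBA) = 144/5]
2. D_y = 36/5  [DC · BA = -12 ∩ 2·signedArea(DBA) = 144/5]
   → D = (44/5, 36/5)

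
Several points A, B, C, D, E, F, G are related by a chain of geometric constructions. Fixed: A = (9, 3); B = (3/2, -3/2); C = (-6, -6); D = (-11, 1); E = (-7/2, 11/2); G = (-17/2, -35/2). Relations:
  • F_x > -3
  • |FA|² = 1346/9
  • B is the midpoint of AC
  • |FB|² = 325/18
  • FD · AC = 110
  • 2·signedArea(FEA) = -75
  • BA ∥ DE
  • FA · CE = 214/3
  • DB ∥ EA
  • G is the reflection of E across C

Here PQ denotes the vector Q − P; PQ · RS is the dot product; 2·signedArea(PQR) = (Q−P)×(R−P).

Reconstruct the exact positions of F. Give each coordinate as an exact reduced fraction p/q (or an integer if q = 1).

F = (-8/3, -2/3)

1. F_x = -8/3  [FD · AC = 110 ∩ 2·signedArea(FEA) = -75]
2. F_y = -2/3  [FD · AC = 110 ∩ 2·signedArea(FEA) = -75]
   → F = (-8/3, -2/3)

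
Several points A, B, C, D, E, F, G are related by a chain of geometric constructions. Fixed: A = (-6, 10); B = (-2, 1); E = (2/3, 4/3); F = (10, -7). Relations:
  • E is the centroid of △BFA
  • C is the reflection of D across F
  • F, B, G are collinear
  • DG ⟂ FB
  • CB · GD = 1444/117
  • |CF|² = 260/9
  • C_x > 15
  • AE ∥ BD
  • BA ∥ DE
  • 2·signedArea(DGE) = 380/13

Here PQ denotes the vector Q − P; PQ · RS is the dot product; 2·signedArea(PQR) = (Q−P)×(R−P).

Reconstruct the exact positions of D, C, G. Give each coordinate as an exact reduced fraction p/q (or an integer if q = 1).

1. D_x = 14/3  [BA ∥ DE ∩ AE ∥ BD]
2. D_y = -23/3  [BA ∥ DE ∩ AE ∥ BD]
   → D = (14/3, -23/3)
3. C_x = 46/3  [C is the reflection of D across F]
4. C_y = -19/3  [C is the reflection of D across F]
   → C = (46/3, -19/3)
5. G_x = 86/13  [F, B, G are collinear ∩ DG ⟂ FB]
6. G_y = -185/39  [F, B, G are collinear ∩ DG ⟂ FB]
   → G = (86/13, -185/39)

C = (46/3, -19/3)
D = (14/3, -23/3)
G = (86/13, -185/39)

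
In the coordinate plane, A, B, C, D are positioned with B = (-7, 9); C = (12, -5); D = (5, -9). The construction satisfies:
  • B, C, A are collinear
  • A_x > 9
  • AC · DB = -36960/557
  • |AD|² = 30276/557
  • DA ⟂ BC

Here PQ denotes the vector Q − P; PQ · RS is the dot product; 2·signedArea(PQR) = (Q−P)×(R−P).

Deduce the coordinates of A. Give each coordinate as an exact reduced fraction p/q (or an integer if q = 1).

1. A_x = 5221/557  [B, C, A are collinear ∩ DA ⟂ BC]
2. A_y = -1707/557  [B, C, A are collinear ∩ DA ⟂ BC]
   → A = (5221/557, -1707/557)

A = (5221/557, -1707/557)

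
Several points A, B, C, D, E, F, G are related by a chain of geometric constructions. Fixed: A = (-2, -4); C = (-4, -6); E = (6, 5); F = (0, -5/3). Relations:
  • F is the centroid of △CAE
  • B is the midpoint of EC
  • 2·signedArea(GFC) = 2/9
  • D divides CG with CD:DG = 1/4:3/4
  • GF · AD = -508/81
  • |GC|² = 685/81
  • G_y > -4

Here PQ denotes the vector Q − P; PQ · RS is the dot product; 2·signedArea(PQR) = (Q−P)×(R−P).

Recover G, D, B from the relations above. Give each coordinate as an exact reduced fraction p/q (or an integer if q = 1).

1. G_x = -2  [line 13/3·x + -4·y + -62/9 = 0 ∩ |GC|² = 685/81]
2. G_y = -35/9  [line 13/3·x + -4·y + -62/9 = 0 ∩ |GC|² = 685/81]
   → G = (-2, -35/9)
3. D_x = -7/2  [GF · AD = -508/81 ∩ D divides CG with CD:DG = 1/4:3/4]
4. D_y = -197/36  [GF · AD = -508/81 ∩ D divides CG with CD:DG = 1/4:3/4]
   → D = (-7/2, -197/36)
5. B_x = 1  [B is the midpoint of EC]
6. B_y = -1/2  [B is the midpoint of EC]
   → B = (1, -1/2)

B = (1, -1/2)
D = (-7/2, -197/36)
G = (-2, -35/9)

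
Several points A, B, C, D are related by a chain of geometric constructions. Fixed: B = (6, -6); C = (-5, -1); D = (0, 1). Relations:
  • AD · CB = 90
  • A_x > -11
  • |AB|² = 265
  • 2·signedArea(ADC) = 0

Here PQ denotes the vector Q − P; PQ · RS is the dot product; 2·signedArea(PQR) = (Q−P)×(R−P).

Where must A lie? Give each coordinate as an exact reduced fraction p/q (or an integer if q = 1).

A = (-10, -3)

1. A_x = -10  [2·signedArea(ADC) = 0 ∩ AD · CB = 90]
2. A_y = -3  [2·signedArea(ADC) = 0 ∩ AD · CB = 90]
   → A = (-10, -3)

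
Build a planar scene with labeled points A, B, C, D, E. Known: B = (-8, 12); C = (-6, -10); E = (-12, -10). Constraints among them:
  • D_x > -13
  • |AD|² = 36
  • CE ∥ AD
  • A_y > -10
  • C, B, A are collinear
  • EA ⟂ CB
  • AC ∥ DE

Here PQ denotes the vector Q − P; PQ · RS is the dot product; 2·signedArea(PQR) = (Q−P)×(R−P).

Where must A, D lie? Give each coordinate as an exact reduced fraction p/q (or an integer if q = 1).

A = (-369/61, -577/61)
D = (-735/61, -577/61)

1. A_x = -369/61  [C, B, A are collinear ∩ EA ⟂ CB]
2. A_y = -577/61  [C, B, A are collinear ∩ EA ⟂ CB]
   → A = (-369/61, -577/61)
3. D_x = -735/61  [AC ∥ DE ∩ CE ∥ AD]
4. D_y = -577/61  [AC ∥ DE ∩ CE ∥ AD]
   → D = (-735/61, -577/61)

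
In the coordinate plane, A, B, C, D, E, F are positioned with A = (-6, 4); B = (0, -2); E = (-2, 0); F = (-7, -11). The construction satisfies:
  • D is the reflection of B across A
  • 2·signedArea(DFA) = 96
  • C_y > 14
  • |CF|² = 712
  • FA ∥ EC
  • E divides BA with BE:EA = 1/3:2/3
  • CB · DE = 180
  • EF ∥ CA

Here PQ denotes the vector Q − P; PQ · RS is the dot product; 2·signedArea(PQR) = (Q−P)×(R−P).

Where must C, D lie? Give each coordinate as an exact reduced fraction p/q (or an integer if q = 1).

1. C_x = -1  [EF ∥ CA ∩ FA ∥ EC]
2. C_y = 15  [EF ∥ CA ∩ FA ∥ EC]
   → C = (-1, 15)
3. D_x = -12  [D is the reflection of B across A]
4. D_y = 10  [D is the reflection of B across A]
   → D = (-12, 10)

C = (-1, 15)
D = (-12, 10)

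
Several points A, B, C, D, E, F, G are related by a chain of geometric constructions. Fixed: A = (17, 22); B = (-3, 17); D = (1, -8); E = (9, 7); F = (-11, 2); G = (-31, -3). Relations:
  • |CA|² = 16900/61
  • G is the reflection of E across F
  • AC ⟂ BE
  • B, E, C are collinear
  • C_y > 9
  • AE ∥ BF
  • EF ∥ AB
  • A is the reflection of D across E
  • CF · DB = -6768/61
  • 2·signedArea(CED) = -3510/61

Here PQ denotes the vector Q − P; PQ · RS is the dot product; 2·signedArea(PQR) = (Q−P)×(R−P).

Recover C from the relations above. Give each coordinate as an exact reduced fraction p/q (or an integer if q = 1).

1. C_x = 387/61  [B, E, C are collinear ∩ AC ⟂ BE]
2. C_y = 562/61  [B, E, C are collinear ∩ AC ⟂ BE]
   → C = (387/61, 562/61)

C = (387/61, 562/61)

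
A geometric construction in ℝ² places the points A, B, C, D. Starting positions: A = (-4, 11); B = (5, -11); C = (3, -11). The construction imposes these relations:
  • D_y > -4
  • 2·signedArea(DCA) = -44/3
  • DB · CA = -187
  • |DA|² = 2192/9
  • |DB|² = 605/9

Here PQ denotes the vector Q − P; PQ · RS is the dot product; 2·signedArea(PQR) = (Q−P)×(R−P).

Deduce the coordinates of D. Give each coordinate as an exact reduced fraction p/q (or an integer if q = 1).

D = (4/3, -11/3)

1. D_x = 4/3  [2·signedArea(DCA) = -44/3 ∩ DB · CA = -187]
2. D_y = -11/3  [2·signedArea(DCA) = -44/3 ∩ DB · CA = -187]
   → D = (4/3, -11/3)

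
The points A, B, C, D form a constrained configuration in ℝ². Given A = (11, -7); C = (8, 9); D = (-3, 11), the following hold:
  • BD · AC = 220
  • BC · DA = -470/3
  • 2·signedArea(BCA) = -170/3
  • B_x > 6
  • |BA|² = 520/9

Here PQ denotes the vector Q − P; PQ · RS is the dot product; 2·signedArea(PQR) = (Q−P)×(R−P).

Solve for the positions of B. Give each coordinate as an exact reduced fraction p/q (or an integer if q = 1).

B = (19/3, -1)

1. B_x = 19/3  [2·signedArea(BCA) = -170/3 ∩ BD · AC = 220]
2. B_y = -1  [2·signedArea(BCA) = -170/3 ∩ BD · AC = 220]
   → B = (19/3, -1)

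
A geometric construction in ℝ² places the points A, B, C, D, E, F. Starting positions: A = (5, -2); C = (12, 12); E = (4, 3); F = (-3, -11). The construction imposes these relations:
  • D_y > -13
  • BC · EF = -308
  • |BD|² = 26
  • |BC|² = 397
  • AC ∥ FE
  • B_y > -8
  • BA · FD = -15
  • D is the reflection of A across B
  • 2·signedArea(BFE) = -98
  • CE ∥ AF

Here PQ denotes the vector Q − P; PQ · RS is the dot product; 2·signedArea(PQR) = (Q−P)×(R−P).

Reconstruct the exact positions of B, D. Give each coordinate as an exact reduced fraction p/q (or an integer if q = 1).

B = (6, -7)
D = (7, -12)

1. B_x = 6  [2·signedArea(BFE) = -98 ∩ BC · EF = -308]
2. B_y = -7  [2·signedArea(BFE) = -98 ∩ BC · EF = -308]
   → B = (6, -7)
3. D_x = 7  [D is the reflection of A across B]
4. D_y = -12  [D is the reflection of A across B]
   → D = (7, -12)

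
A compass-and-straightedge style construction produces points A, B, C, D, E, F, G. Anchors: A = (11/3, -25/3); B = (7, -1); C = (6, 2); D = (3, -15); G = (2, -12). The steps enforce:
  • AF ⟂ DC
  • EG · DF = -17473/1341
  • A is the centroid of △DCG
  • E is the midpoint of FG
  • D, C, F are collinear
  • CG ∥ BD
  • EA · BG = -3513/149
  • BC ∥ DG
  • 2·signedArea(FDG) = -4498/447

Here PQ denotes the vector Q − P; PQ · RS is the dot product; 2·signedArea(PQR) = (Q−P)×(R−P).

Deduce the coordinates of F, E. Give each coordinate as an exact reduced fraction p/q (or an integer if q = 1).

E = (459/149, -4564/447)
F = (620/149, -3764/447)

1. F_x = 620/149  [D, C, F are collinear ∩ AF ⟂ DC]
2. F_y = -3764/447  [D, C, F are collinear ∩ AF ⟂ DC]
   → F = (620/149, -3764/447)
3. E_x = 459/149  [E is the midpoint of FG]
4. E_y = -4564/447  [E is the midpoint of FG]
   → E = (459/149, -4564/447)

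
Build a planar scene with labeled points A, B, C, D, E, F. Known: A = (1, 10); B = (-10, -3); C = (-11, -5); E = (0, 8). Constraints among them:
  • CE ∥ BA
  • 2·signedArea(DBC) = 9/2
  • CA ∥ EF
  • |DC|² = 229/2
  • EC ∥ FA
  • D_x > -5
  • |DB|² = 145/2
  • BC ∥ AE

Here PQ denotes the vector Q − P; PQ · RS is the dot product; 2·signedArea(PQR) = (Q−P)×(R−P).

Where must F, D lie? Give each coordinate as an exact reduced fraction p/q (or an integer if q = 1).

1. F_x = 12  [EC ∥ FA ∩ CA ∥ EF]
2. F_y = 23  [EC ∥ FA ∩ CA ∥ EF]
   → F = (12, 23)
3. D_x = -9/2  [line 2·x + -1·y + 25/2 = 0 ∩ |DB|² = 145/2]
4. D_y = 7/2  [line 2·x + -1·y + 25/2 = 0 ∩ |DB|² = 145/2]
   → D = (-9/2, 7/2)

D = (-9/2, 7/2)
F = (12, 23)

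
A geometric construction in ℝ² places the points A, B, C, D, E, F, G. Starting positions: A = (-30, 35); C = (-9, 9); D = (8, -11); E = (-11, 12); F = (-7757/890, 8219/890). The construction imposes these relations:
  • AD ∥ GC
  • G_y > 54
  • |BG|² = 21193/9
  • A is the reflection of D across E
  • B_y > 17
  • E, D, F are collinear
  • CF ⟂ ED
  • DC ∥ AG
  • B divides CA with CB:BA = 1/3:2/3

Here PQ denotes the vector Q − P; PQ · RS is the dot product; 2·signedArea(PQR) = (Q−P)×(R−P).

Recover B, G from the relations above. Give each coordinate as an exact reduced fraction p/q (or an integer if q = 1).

B = (-16, 53/3)
G = (-47, 55)

1. B_x = -16  [B divides CA with CB:BA = 1/3:2/3]
2. B_y = 53/3  [B divides CA with CB:BA = 1/3:2/3]
   → B = (-16, 53/3)
3. G_x = -47  [AD ∥ GC ∩ DC ∥ AG]
4. G_y = 55  [AD ∥ GC ∩ DC ∥ AG]
   → G = (-47, 55)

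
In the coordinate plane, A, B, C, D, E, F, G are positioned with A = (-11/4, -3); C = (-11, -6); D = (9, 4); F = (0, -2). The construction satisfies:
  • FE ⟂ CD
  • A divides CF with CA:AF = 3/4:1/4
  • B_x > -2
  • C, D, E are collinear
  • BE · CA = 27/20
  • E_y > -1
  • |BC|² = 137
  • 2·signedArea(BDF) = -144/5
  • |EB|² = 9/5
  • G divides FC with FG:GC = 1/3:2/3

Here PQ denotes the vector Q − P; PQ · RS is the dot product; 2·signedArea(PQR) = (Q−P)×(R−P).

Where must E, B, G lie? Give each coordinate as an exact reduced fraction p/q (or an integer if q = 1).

B = (-6/5, 2/5)
E = (-3/5, -4/5)
G = (-11/3, -10/3)

1. E_x = -3/5  [C, D, E are collinear ∩ FE ⟂ CD]
2. E_y = -4/5  [C, D, E are collinear ∩ FE ⟂ CD]
   → E = (-3/5, -4/5)
3. B_x = -6/5  [BE · CA = 27/20 ∩ 2·signedArea(BDF) = -144/5]
4. B_y = 2/5  [BE · CA = 27/20 ∩ 2·signedArea(BDF) = -144/5]
   → B = (-6/5, 2/5)
5. G_x = -11/3  [G divides FC with FG:GC = 1/3:2/3]
6. G_y = -10/3  [G divides FC with FG:GC = 1/3:2/3]
   → G = (-11/3, -10/3)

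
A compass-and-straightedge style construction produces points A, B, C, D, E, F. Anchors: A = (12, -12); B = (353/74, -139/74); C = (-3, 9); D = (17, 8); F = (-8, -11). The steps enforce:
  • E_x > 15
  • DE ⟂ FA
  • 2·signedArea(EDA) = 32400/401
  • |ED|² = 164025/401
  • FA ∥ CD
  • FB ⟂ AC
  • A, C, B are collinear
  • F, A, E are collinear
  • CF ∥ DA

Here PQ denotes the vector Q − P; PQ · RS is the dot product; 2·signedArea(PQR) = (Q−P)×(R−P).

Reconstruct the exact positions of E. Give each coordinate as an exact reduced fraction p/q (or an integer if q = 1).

E = (6412/401, -4892/401)

1. E_x = 6412/401  [F, A, E are collinear ∩ DE ⟂ FA]
2. E_y = -4892/401  [F, A, E are collinear ∩ DE ⟂ FA]
   → E = (6412/401, -4892/401)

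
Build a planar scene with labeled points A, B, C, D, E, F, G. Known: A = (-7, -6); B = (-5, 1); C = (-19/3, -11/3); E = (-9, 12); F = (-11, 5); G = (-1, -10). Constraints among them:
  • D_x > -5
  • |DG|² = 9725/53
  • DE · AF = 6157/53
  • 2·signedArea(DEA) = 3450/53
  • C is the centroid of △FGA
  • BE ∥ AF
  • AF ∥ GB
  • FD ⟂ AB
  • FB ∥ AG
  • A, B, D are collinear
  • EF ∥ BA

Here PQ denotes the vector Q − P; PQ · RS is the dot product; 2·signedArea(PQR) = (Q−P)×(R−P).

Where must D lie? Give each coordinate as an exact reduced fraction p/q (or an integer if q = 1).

1. D_x = -233/53  [A, B, D are collinear ∩ FD ⟂ AB]
2. D_y = 165/53  [A, B, D are collinear ∩ FD ⟂ AB]
   → D = (-233/53, 165/53)

D = (-233/53, 165/53)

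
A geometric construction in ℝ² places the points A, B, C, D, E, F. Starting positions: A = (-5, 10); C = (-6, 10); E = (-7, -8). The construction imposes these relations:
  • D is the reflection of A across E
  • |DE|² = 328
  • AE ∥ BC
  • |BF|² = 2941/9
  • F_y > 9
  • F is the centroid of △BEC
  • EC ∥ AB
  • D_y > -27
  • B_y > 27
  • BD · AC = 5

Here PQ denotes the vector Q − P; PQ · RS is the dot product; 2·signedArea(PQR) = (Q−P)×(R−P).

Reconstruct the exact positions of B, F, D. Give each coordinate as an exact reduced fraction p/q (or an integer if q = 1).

B = (-4, 28)
D = (-9, -26)
F = (-17/3, 10)

1. B_x = -4  [AE ∥ BC ∩ EC ∥ AB]
2. B_y = 28  [AE ∥ BC ∩ EC ∥ AB]
   → B = (-4, 28)
3. F_x = -17/3  [F is the centroid of △BEC]
4. F_y = 10  [F is the centroid of △BEC]
   → F = (-17/3, 10)
5. D_x = -9  [D is the reflection of A across E]
6. D_y = -26  [D is the reflection of A across E]
   → D = (-9, -26)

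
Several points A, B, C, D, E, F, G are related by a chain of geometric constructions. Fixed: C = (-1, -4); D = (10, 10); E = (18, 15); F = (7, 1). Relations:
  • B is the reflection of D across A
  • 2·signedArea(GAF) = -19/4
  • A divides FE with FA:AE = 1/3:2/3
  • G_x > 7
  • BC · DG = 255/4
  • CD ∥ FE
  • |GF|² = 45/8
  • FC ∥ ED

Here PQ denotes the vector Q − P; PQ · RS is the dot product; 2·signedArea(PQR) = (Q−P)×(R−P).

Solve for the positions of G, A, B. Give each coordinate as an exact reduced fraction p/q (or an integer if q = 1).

1. A_x = 32/3  [A divides FE with FA:AE = 1/3:2/3]
2. A_y = 17/3  [A divides FE with FA:AE = 1/3:2/3]
   → A = (32/3, 17/3)
3. B_x = 34/3  [B is the reflection of D across A]
4. B_y = 4/3  [B is the reflection of D across A]
   → B = (34/3, 4/3)
5. G_x = 31/4  [2·signedArea(GAF) = -19/4 ∩ BC · DG = 255/4]
6. G_y = 13/4  [2·signedArea(GAF) = -19/4 ∩ BC · DG = 255/4]
   → G = (31/4, 13/4)

A = (32/3, 17/3)
B = (34/3, 4/3)
G = (31/4, 13/4)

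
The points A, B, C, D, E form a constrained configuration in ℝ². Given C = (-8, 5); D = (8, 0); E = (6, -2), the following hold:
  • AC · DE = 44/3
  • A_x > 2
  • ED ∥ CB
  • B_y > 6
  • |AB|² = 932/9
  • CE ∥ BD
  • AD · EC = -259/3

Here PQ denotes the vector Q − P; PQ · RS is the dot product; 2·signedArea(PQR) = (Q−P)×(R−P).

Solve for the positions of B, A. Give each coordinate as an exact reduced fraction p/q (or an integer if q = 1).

A = (8/3, 5/3)
B = (-6, 7)

1. B_x = -6  [CE ∥ BD ∩ ED ∥ CB]
2. B_y = 7  [CE ∥ BD ∩ ED ∥ CB]
   → B = (-6, 7)
3. A_x = 8/3  [AD · EC = -259/3 ∩ AC · DE = 44/3]
4. A_y = 5/3  [AD · EC = -259/3 ∩ AC · DE = 44/3]
   → A = (8/3, 5/3)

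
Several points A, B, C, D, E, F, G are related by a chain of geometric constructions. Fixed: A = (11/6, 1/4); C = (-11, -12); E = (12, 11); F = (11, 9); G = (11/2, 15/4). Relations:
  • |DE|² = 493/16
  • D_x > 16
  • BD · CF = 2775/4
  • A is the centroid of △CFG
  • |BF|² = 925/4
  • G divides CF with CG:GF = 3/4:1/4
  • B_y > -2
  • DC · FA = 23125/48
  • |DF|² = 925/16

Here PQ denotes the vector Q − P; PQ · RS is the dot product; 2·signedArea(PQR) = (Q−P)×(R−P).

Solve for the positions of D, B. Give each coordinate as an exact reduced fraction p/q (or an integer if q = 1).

1. D_x = 33/2  [line 55/6·x + 35/4·y + -4415/16 = 0 ∩ |DE|² = 493/16]
2. D_y = 57/4  [line 55/6·x + 35/4·y + -4415/16 = 0 ∩ |DE|² = 493/16]
   → D = (33/2, 57/4)
3. B_x = 0  [line -22·x + -21·y + -63/2 = 0 ∩ |BF|² = 925/4]
4. B_y = -3/2  [line -22·x + -21·y + -63/2 = 0 ∩ |BF|² = 925/4]
   → B = (0, -3/2)

B = (0, -3/2)
D = (33/2, 57/4)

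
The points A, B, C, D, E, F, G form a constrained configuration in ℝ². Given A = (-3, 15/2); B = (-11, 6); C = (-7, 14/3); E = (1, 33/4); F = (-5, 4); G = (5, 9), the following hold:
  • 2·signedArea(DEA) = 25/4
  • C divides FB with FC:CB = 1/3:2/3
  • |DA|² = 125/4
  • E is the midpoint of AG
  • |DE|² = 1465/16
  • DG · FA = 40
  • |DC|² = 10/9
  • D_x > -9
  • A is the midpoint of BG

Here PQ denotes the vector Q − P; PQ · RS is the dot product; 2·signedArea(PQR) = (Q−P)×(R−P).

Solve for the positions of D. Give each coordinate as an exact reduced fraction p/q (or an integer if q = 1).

1. D_x = -8  [DG · FA = 40 ∩ 2·signedArea(DEA) = 25/4]
2. D_y = 5  [DG · FA = 40 ∩ 2·signedArea(DEA) = 25/4]
   → D = (-8, 5)

D = (-8, 5)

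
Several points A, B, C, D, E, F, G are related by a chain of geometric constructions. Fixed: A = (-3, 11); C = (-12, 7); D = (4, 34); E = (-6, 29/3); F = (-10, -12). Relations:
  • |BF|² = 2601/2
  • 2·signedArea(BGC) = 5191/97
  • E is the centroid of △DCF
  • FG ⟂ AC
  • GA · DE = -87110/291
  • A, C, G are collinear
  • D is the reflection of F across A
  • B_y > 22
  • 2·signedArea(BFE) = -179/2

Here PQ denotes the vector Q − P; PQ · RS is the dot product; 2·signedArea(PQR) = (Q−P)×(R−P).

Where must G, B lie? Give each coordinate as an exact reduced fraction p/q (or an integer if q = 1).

B = (1/2, 45/2)
G = (-1686/97, 447/97)

1. G_x = -1686/97  [A, C, G are collinear ∩ FG ⟂ AC]
2. G_y = 447/97  [A, C, G are collinear ∩ FG ⟂ AC]
   → G = (-1686/97, 447/97)
3. B_x = 1/2  [2·signedArea(BGC) = 5191/97 ∩ 2·signedArea(BFE) = -179/2]
4. B_y = 45/2  [2·signedArea(BGC) = 5191/97 ∩ 2·signedArea(BFE) = -179/2]
   → B = (1/2, 45/2)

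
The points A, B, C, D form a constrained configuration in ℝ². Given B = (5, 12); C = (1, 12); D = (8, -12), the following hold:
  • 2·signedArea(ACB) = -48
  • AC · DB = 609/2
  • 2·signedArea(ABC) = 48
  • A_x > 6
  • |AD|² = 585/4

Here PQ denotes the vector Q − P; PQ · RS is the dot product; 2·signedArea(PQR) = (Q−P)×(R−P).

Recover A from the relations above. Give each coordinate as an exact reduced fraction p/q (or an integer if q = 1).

A = (13/2, 0)

1. A_x = 13/2  [2·signedArea(ACB) = -48 ∩ AC · DB = 609/2]
2. A_y = 0  [2·signedArea(ACB) = -48 ∩ AC · DB = 609/2]
   → A = (13/2, 0)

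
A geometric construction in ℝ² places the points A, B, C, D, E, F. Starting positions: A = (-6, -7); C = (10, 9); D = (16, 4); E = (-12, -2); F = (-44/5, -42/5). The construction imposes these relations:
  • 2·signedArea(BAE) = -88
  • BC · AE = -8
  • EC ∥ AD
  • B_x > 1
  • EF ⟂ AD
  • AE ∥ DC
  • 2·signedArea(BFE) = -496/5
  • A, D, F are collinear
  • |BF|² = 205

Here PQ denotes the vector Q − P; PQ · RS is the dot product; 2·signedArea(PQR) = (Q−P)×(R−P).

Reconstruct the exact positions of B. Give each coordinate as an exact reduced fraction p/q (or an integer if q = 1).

B = (2, 1)

1. B_x = 2  [2·signedArea(BAE) = -88 ∩ BC · AE = -8]
2. B_y = 1  [2·signedArea(BAE) = -88 ∩ BC · AE = -8]
   → B = (2, 1)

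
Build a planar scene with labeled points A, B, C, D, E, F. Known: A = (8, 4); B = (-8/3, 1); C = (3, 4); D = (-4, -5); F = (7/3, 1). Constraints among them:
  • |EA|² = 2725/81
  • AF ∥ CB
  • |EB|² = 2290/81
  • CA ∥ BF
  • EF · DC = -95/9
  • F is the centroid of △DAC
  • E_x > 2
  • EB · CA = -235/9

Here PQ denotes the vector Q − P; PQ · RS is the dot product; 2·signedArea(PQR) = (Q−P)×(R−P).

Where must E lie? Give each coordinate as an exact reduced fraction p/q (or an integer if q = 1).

E = (23/9, 2)

1. E_x = 23/9  [EB · CA = -235/9 ∩ EF · DC = -95/9]
2. E_y = 2  [EB · CA = -235/9 ∩ EF · DC = -95/9]
   → E = (23/9, 2)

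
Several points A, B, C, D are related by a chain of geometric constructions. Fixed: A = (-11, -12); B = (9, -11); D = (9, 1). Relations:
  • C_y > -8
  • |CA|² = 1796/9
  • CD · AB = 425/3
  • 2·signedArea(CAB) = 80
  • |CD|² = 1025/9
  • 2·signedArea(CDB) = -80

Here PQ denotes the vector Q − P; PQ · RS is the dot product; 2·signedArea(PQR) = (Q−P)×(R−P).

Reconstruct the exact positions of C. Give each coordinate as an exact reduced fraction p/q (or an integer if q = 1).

C = (7/3, -22/3)

1. C_x = 7/3  [2·signedArea(CAB) = 80 ∩ CD · AB = 425/3]
2. C_y = -22/3  [2·signedArea(CAB) = 80 ∩ CD · AB = 425/3]
   → C = (7/3, -22/3)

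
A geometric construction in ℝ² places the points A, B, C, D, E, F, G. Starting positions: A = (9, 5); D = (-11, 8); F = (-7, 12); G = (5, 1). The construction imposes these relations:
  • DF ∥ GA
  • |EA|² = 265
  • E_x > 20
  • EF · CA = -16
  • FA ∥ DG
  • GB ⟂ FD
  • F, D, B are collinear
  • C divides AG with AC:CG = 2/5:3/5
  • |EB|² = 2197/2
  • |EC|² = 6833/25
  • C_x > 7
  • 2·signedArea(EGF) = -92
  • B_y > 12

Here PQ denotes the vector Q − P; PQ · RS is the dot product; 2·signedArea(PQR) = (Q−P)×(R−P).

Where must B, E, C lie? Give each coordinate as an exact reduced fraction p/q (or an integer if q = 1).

B = (-13/2, 25/2)
C = (37/5, 17/5)
E = (21, -6)

1. B_x = -13/2  [F, D, B are collinear ∩ GB ⟂ FD]
2. B_y = 25/2  [F, D, B are collinear ∩ GB ⟂ FD]
   → B = (-13/2, 25/2)
3. E_x = 21  [line -11·x + -12·y + 159 = 0 ∩ |EA|² = 265]
4. E_y = -6  [line -11·x + -12·y + 159 = 0 ∩ |EA|² = 265]
   → E = (21, -6)
5. C_x = 37/5  [C divides AG with AC:CG = 2/5:3/5]
6. C_y = 17/5  [C divides AG with AC:CG = 2/5:3/5]
   → C = (37/5, 17/5)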